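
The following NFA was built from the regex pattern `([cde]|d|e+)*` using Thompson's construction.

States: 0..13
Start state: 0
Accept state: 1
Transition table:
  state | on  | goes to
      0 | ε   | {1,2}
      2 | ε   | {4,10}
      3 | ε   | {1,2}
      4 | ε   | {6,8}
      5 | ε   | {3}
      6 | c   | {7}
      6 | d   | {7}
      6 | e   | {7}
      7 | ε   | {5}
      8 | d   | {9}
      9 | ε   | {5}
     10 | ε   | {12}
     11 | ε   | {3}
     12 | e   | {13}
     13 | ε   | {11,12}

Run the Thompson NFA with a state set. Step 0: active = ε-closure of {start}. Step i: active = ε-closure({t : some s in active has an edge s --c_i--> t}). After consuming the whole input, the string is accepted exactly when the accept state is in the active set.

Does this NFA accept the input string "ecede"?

Answer: ACCEPT

Derivation:
start: ε-closure({0}) = {0,1,2,4,6,8,10,12}
'e' @ 1: {1,2,3,4,5,6,7,8,10,11,12,13}  (accept∈set)
'c' @ 2: {1,2,3,4,5,6,7,8,10,12}  (accept∈set)
'e' @ 3: {1,2,3,4,5,6,7,8,10,11,12,13}  (accept∈set)
'd' @ 4: {1,2,3,4,5,6,7,8,9,10,12}  (accept∈set)
'e' @ 5: {1,2,3,4,5,6,7,8,10,11,12,13}  (accept∈set)
end set {1,2,3,4,5,6,7,8,10,11,12,13} — state 1 in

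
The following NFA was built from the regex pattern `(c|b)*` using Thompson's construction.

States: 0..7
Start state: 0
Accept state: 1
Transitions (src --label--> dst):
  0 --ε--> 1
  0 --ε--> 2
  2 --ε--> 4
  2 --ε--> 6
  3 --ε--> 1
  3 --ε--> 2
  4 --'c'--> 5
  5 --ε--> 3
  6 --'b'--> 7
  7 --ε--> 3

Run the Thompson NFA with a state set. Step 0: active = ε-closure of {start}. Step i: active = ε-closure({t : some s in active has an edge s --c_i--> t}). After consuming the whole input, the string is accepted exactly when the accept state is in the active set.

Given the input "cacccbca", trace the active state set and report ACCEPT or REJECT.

start: ε-closure({0}) = {0,1,2,4,6}
'c' @ 1: {1,2,3,4,5,6}  ✓accept
'a' @ 2: {}  — state set empty
rest 'cccbca' ignored (set empty)
final: {}; accept 1 not in set

Answer: REJECT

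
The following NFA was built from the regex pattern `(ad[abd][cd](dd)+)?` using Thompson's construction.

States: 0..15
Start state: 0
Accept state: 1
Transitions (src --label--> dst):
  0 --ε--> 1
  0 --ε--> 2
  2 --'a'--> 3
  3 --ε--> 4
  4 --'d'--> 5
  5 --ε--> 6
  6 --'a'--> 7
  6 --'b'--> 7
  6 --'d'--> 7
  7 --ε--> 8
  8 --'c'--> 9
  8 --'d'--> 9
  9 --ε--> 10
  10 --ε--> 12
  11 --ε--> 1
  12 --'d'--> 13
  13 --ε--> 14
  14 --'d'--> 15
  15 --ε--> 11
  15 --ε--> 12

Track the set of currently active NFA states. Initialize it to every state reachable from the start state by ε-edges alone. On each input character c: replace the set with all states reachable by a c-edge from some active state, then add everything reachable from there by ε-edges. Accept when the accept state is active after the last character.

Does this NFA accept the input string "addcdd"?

Answer: ACCEPT

Derivation:
S₀ = ε-closure({0}) = {0,1,2}
'a' @ 1: {3,4}
'd' @ 2: {5,6}
'd' @ 3: {7,8}
'c' @ 4: {9,10,12}
'd' @ 5: {13,14}
'd' @ 6: {1,11,12,15}  [accepting]
end set {1,11,12,15} — state 1 in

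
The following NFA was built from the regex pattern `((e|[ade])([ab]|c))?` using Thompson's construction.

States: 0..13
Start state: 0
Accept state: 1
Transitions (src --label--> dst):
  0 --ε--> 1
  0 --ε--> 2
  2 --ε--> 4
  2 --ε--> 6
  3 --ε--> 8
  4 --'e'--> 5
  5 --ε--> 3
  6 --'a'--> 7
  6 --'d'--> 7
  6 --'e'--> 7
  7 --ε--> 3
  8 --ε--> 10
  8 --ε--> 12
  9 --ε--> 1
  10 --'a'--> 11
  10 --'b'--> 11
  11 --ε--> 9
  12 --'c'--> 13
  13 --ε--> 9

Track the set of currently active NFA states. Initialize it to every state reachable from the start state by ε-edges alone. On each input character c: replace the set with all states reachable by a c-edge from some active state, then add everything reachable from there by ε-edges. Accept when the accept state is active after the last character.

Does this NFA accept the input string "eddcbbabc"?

start: ε-closure({0}) = {0,1,2,4,6}
'e' @ 1: {3,5,7,8,10,12}
'd' @ 2: {}  — dead — no transitions
rest 'dcbbabc' ignored (set empty)
after full input: {}  (accept=1 not in)

Answer: REJECT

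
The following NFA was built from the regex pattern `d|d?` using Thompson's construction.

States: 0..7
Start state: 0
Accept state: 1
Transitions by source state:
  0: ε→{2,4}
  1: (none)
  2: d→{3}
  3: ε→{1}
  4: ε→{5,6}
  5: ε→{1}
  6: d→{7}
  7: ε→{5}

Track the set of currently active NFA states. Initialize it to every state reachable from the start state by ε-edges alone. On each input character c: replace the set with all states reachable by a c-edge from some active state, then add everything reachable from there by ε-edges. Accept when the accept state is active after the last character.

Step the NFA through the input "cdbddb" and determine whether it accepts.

Answer: REJECT

Trace:
S₀ = ε-closure({0}) = {0,1,2,4,5,6}
'c' @ 1: {}  — state set empty
rest 'dbddb' ignored (set empty)
final: {}; accept 1 not in set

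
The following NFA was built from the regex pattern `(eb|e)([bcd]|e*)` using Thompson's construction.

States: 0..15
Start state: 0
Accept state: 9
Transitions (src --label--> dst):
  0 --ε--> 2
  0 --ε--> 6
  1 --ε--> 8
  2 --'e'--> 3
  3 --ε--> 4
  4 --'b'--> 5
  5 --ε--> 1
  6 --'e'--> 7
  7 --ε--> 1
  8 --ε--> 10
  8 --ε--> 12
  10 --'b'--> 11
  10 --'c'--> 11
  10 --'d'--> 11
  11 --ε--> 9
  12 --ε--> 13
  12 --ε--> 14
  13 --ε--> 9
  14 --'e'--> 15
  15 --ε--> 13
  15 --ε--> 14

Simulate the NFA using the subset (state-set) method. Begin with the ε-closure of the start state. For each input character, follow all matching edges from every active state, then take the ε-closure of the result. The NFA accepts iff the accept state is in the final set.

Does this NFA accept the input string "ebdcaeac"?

start: ε-closure({0}) = {0,2,6}
'e' @ 1: {1,3,4,7,8,9,10,12,13,14}  [accepting]
'b' @ 2: {1,5,8,9,10,11,12,13,14}  [accepting]
'd' @ 3: {9,11}  [accepting]
'c' @ 4: {}  — no active states
rest 'aeac' ignored (set empty)
end set {} — state 9 not in

Answer: REJECT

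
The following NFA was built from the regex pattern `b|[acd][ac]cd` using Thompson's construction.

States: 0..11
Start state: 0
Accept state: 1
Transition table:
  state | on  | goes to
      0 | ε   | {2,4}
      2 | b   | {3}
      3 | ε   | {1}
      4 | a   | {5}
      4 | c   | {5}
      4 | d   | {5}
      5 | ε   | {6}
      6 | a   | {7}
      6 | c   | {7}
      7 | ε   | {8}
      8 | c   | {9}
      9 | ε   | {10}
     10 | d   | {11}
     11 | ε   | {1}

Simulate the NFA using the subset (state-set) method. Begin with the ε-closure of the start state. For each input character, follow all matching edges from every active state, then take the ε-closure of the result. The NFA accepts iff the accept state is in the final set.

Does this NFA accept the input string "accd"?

Answer: ACCEPT

Trace:
initial (ε-close {0}): {0,2,4}
'a' @ 1: {5,6}
'c' @ 2: {7,8}
'c' @ 3: {9,10}
'd' @ 4: {1,11}  (accept∈set)
after full input: {1,11}  (accept=1 in)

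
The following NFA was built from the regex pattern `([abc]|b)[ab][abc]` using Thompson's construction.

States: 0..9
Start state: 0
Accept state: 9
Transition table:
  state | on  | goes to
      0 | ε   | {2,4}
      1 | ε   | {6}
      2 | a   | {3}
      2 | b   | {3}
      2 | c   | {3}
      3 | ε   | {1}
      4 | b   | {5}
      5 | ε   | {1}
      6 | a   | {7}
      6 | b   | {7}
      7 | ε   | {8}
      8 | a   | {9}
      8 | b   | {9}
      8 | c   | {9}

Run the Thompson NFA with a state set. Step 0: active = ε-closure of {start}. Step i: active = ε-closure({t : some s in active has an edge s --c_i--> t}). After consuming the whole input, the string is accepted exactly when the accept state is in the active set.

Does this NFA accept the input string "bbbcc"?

start: ε-closure({0}) = {0,2,4}
'b' @ 1: {1,3,5,6}
'b' @ 2: {7,8}
'b' @ 3: {9}  [accepting]
'c' @ 4: {}  — dead — no transitions
rest 'c' ignored (set empty)
after full input: {}  (accept=9 not in)

Answer: REJECT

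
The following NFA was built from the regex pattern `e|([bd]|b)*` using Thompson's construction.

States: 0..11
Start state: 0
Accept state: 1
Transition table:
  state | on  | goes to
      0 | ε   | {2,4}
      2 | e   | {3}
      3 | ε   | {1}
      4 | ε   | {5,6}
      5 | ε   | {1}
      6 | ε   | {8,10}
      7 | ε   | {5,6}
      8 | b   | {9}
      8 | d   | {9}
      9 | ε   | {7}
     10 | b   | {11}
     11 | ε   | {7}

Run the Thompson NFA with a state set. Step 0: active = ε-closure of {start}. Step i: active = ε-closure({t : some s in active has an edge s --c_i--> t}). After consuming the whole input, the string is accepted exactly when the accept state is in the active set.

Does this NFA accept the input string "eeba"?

initial (ε-close {0}): {0,1,2,4,5,6,8,10}
'e' @ 1: {1,3}  ✓accept
'e' @ 2: {}  — dead — no transitions
rest 'ba' ignored (set empty)
end set {} — state 1 not in

Answer: REJECT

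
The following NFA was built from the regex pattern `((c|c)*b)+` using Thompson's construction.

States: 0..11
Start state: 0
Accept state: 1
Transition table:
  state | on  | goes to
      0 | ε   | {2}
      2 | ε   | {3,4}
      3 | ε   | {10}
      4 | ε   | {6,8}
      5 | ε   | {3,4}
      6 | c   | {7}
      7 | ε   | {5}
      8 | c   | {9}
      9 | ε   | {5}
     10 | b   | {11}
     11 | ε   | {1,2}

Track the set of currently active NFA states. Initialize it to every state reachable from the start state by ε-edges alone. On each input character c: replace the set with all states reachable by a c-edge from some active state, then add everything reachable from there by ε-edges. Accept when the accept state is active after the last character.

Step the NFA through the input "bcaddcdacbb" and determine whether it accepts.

Answer: REJECT

Derivation:
S₀ = ε-closure({0}) = {0,2,3,4,6,8,10}
'b' @ 1: {1,2,3,4,6,8,10,11}  ✓accept
'c' @ 2: {3,4,5,6,7,8,9,10}
'a' @ 3: {}  — dead — no transitions
rest 'ddcdacbb' ignored (set empty)
end set {} — state 1 not in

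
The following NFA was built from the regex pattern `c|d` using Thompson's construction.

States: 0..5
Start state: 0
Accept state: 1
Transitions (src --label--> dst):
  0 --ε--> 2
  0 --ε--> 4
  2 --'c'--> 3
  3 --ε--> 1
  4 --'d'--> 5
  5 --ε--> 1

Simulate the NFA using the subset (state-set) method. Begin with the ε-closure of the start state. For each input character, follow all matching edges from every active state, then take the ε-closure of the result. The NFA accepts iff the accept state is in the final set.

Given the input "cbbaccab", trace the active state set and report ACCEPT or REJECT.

Answer: REJECT

Trace:
initial (ε-close {0}): {0,2,4}
'c' @ 1: {1,3}  ✓accept
'b' @ 2: {}  — state set empty
rest 'baccab' ignored (set empty)
after full input: {}  (accept=1 not in)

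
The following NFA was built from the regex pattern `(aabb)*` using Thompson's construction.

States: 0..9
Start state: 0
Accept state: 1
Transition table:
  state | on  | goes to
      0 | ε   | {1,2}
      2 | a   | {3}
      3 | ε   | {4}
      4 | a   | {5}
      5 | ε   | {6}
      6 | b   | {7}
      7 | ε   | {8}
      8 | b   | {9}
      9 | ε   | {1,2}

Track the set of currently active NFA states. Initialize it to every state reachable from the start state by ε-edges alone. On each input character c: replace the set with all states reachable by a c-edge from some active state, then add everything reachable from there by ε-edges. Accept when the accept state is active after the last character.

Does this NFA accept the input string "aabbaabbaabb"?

S₀ = ε-closure({0}) = {0,1,2}
'a' @ 1: {3,4}
'a' @ 2: {5,6}
'b' @ 3: {7,8}
'b' @ 4: {1,2,9}  [accepting]
'a' @ 5: {3,4}
'a' @ 6: {5,6}
'b' @ 7: {7,8}
'b' @ 8: {1,2,9}  [accepting]
'a' @ 9: {3,4}
'a' @ 10: {5,6}
'b' @ 11: {7,8}
'b' @ 12: {1,2,9}  [accepting]
end set {1,2,9} — state 1 in

Answer: ACCEPT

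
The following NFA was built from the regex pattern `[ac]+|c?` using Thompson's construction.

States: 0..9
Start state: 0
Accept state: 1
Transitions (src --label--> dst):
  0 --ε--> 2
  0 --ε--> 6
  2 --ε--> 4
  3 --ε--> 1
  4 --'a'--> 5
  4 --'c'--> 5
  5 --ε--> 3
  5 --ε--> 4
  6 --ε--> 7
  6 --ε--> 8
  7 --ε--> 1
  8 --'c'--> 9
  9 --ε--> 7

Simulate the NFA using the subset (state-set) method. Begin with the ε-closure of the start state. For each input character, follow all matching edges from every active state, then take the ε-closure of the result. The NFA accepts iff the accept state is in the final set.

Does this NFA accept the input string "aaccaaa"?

S₀ = ε-closure({0}) = {0,1,2,4,6,7,8}
'a' @ 1: {1,3,4,5}  ✓accept
'a' @ 2: {1,3,4,5}  ✓accept
'c' @ 3: {1,3,4,5}  ✓accept
'c' @ 4: {1,3,4,5}  ✓accept
'a' @ 5: {1,3,4,5}  ✓accept
'a' @ 6: {1,3,4,5}  ✓accept
'a' @ 7: {1,3,4,5}  ✓accept
end set {1,3,4,5} — state 1 in

Answer: ACCEPT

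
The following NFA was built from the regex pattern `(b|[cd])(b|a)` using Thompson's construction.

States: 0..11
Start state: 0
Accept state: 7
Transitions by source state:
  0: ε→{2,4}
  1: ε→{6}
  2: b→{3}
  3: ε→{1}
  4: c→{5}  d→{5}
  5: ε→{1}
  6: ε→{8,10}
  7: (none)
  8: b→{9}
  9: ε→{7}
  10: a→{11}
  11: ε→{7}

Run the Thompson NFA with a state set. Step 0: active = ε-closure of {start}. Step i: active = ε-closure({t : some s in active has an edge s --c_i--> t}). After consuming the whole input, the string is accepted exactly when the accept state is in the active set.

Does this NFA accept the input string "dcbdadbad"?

Answer: REJECT

Derivation:
initial (ε-close {0}): {0,2,4}
'd' @ 1: {1,5,6,8,10}
'c' @ 2: {}  — state set empty
rest 'bdadbad' ignored (set empty)
after full input: {}  (accept=7 not in)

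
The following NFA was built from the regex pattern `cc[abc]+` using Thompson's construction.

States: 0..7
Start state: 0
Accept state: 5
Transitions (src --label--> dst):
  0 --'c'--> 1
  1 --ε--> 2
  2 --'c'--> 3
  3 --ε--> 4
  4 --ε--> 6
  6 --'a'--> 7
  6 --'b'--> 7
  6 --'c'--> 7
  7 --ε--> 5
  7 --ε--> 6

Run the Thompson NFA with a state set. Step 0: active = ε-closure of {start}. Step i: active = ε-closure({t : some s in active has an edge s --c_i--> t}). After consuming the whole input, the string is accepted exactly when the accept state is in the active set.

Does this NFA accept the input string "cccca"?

start: ε-closure({0}) = {0}
'c' @ 1: {1,2}
'c' @ 2: {3,4,6}
'c' @ 3: {5,6,7}  (accept∈set)
'c' @ 4: {5,6,7}  (accept∈set)
'a' @ 5: {5,6,7}  (accept∈set)
after full input: {5,6,7}  (accept=5 in)

Answer: ACCEPT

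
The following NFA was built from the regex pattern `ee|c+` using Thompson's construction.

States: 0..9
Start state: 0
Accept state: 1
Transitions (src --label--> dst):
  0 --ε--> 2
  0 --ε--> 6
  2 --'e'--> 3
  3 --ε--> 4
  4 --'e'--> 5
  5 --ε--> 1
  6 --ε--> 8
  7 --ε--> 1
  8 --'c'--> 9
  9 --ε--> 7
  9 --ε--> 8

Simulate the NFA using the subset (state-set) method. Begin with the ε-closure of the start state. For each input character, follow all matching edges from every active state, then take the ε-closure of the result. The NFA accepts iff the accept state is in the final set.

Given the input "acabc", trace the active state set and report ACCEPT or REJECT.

Answer: REJECT

Steps:
start: ε-closure({0}) = {0,2,6,8}
'a' @ 1: {}  — dead — no transitions
rest 'cabc' ignored (set empty)
end set {} — state 1 not in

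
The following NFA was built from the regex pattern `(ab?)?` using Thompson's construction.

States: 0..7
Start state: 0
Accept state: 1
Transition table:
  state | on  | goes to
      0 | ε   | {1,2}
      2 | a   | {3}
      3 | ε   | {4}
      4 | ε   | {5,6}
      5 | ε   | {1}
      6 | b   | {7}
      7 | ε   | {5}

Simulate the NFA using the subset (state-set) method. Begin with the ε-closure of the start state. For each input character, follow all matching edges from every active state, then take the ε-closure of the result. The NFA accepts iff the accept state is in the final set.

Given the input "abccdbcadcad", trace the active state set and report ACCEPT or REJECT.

Answer: REJECT

Steps:
start: ε-closure({0}) = {0,1,2}
'a' @ 1: {1,3,4,5,6}  [accepting]
'b' @ 2: {1,5,7}  [accepting]
'c' @ 3: {}  — dead — no transitions
rest 'cdbcadcad' ignored (set empty)
end set {} — state 1 not in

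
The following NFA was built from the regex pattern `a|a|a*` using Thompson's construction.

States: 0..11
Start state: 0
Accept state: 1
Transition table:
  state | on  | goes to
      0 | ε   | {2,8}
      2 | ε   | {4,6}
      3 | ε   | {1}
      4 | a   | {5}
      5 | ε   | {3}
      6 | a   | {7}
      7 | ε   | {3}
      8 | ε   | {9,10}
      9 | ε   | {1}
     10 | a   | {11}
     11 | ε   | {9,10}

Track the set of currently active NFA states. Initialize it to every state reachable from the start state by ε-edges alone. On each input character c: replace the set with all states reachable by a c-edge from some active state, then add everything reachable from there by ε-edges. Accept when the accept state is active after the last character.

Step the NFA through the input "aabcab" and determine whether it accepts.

Answer: REJECT

Derivation:
initial (ε-close {0}): {0,1,2,4,6,8,9,10}
'a' @ 1: {1,3,5,7,9,10,11}  ✓accept
'a' @ 2: {1,9,10,11}  ✓accept
'b' @ 3: {}  — state set empty
rest 'cab' ignored (set empty)
end set {} — state 1 not in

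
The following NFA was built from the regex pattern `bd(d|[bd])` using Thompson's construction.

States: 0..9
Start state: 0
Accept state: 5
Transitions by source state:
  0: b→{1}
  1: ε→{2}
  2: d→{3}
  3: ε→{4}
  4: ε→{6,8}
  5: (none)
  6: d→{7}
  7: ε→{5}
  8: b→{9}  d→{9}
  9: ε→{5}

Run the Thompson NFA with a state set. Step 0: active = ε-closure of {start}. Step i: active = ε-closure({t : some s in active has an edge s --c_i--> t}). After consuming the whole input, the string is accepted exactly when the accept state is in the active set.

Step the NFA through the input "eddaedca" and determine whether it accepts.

Answer: REJECT

Steps:
start: ε-closure({0}) = {0}
'e' @ 1: {}  — state set empty
rest 'ddaedca' ignored (set empty)
end set {} — state 5 not in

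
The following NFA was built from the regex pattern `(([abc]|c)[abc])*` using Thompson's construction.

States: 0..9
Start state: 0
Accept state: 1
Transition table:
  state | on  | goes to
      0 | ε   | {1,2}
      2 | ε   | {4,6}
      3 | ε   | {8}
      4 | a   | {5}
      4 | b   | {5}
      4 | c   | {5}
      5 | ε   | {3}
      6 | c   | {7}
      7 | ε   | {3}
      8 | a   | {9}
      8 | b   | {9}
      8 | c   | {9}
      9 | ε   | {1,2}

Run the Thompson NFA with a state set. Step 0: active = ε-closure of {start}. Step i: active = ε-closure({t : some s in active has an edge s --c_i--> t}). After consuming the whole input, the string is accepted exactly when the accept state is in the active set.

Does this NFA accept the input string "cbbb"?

start: ε-closure({0}) = {0,1,2,4,6}
'c' @ 1: {3,5,7,8}
'b' @ 2: {1,2,4,6,9}  ✓accept
'b' @ 3: {3,5,8}
'b' @ 4: {1,2,4,6,9}  ✓accept
end set {1,2,4,6,9} — state 1 in

Answer: ACCEPT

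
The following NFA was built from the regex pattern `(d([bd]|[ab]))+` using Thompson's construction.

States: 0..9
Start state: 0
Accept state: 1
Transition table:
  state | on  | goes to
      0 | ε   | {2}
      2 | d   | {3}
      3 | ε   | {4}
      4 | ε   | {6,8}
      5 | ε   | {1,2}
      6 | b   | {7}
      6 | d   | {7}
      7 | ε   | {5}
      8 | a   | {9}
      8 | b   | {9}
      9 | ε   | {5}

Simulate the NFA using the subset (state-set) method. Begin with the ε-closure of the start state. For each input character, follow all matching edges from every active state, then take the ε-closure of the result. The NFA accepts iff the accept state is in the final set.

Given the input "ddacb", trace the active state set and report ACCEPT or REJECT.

initial (ε-close {0}): {0,2}
'd' @ 1: {3,4,6,8}
'd' @ 2: {1,2,5,7}  (accept∈set)
'a' @ 3: {}  — dead — no transitions
rest 'cb' ignored (set empty)
end set {} — state 1 not in

Answer: REJECT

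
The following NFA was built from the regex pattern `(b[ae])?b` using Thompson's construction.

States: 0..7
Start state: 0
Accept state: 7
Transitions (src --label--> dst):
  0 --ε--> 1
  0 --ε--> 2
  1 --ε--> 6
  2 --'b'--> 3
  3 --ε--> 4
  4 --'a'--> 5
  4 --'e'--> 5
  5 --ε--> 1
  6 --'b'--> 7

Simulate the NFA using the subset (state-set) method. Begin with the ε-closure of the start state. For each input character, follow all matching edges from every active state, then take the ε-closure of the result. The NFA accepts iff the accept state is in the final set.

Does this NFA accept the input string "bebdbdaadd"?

S₀ = ε-closure({0}) = {0,1,2,6}
'b' @ 1: {3,4,7}  (accept∈set)
'e' @ 2: {1,5,6}
'b' @ 3: {7}  (accept∈set)
'd' @ 4: {}  — state set empty
rest 'bdaadd' ignored (set empty)
final: {}; accept 7 not in set

Answer: REJECT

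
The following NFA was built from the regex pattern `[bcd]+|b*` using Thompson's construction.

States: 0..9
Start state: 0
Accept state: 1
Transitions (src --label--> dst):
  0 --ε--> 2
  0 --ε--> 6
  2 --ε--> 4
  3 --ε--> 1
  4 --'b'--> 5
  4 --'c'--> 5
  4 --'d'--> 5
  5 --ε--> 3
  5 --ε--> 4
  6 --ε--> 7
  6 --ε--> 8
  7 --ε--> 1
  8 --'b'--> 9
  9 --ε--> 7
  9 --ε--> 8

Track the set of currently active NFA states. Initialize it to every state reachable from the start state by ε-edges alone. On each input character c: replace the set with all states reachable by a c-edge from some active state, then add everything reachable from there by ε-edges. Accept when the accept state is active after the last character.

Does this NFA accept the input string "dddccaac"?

initial (ε-close {0}): {0,1,2,4,6,7,8}
'd' @ 1: {1,3,4,5}  [accepting]
'd' @ 2: {1,3,4,5}  [accepting]
'd' @ 3: {1,3,4,5}  [accepting]
'c' @ 4: {1,3,4,5}  [accepting]
'c' @ 5: {1,3,4,5}  [accepting]
'a' @ 6: {}  — dead — no transitions
rest 'ac' ignored (set empty)
after full input: {}  (accept=1 not in)

Answer: REJECT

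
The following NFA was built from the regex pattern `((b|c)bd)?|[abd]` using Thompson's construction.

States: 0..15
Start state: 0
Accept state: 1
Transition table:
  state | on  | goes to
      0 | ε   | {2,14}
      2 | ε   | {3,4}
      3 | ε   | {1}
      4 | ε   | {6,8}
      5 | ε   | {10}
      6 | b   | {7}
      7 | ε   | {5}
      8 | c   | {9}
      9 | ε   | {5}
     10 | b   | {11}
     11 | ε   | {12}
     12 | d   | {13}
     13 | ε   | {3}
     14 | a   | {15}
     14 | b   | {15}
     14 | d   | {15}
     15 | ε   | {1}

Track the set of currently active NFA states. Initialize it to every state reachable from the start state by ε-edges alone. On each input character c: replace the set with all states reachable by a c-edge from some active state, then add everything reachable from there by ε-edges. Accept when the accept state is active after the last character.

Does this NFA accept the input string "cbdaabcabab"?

Answer: REJECT

Derivation:
S₀ = ε-closure({0}) = {0,1,2,3,4,6,8,14}
'c' @ 1: {5,9,10}
'b' @ 2: {11,12}
'd' @ 3: {1,3,13}  [accepting]
'a' @ 4: {}  — state set empty
rest 'abcabab' ignored (set empty)
end set {} — state 1 not in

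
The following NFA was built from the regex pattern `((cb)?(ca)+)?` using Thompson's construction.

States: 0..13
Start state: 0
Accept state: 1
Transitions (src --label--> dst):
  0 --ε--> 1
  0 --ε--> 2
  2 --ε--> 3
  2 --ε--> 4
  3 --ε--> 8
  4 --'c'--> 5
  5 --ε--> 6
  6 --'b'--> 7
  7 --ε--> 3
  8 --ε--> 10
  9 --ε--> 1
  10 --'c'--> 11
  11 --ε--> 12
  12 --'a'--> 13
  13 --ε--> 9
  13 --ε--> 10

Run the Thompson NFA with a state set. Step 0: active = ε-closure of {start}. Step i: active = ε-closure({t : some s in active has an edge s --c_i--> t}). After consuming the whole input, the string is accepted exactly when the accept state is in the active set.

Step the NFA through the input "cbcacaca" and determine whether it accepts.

Answer: ACCEPT

Trace:
initial (ε-close {0}): {0,1,2,3,4,8,10}
'c' @ 1: {5,6,11,12}
'b' @ 2: {3,7,8,10}
'c' @ 3: {11,12}
'a' @ 4: {1,9,10,13}  (accept∈set)
'c' @ 5: {11,12}
'a' @ 6: {1,9,10,13}  (accept∈set)
'c' @ 7: {11,12}
'a' @ 8: {1,9,10,13}  (accept∈set)
final: {1,9,10,13}; accept 1 in set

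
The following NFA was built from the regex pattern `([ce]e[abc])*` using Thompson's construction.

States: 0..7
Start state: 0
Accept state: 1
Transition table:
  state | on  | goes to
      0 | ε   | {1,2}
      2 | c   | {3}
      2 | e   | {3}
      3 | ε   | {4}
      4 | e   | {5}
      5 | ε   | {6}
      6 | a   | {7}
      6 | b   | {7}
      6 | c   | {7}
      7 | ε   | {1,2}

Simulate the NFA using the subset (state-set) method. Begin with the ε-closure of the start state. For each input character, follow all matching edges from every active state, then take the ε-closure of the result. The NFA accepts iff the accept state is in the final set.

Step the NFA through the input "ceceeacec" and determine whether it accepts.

Answer: ACCEPT

Trace:
start: ε-closure({0}) = {0,1,2}
'c' @ 1: {3,4}
'e' @ 2: {5,6}
'c' @ 3: {1,2,7}  ✓accept
'e' @ 4: {3,4}
'e' @ 5: {5,6}
'a' @ 6: {1,2,7}  ✓accept
'c' @ 7: {3,4}
'e' @ 8: {5,6}
'c' @ 9: {1,2,7}  ✓accept
end set {1,2,7} — state 1 in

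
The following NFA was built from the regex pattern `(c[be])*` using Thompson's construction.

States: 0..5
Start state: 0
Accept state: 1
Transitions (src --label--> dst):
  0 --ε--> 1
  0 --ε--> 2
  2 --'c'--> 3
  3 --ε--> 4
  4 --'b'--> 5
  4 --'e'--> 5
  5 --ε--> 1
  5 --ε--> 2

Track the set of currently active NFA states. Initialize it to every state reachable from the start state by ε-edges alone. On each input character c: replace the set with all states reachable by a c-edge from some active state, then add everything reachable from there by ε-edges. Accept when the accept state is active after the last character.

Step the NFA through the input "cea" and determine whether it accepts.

initial (ε-close {0}): {0,1,2}
'c' @ 1: {3,4}
'e' @ 2: {1,2,5}  ✓accept
'a' @ 3: {}  — dead — no transitions
final: {}; accept 1 not in set

Answer: REJECT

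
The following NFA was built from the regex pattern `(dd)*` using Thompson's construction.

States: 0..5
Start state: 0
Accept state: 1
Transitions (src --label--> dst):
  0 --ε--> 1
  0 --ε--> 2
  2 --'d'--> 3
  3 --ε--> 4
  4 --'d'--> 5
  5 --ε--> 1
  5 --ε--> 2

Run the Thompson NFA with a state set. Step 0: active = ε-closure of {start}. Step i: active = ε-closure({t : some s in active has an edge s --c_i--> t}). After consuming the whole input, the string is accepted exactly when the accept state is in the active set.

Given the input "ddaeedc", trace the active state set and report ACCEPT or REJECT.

initial (ε-close {0}): {0,1,2}
'd' @ 1: {3,4}
'd' @ 2: {1,2,5}  (accept∈set)
'a' @ 3: {}  — no active states
rest 'eedc' ignored (set empty)
end set {} — state 1 not in

Answer: REJECT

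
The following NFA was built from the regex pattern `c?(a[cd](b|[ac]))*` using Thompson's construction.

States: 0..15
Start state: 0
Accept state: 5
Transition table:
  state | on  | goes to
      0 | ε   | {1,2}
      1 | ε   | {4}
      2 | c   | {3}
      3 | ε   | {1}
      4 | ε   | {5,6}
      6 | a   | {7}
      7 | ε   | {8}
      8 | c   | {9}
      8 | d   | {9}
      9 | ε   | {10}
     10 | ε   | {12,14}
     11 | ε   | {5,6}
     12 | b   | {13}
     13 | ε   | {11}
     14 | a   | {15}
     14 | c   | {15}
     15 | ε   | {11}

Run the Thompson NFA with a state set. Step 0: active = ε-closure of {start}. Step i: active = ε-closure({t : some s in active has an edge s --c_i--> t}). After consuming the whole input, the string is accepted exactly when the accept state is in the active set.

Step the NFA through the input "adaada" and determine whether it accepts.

S₀ = ε-closure({0}) = {0,1,2,4,5,6}
'a' @ 1: {7,8}
'd' @ 2: {9,10,12,14}
'a' @ 3: {5,6,11,15}  (accept∈set)
'a' @ 4: {7,8}
'd' @ 5: {9,10,12,14}
'a' @ 6: {5,6,11,15}  (accept∈set)
end set {5,6,11,15} — state 5 in

Answer: ACCEPT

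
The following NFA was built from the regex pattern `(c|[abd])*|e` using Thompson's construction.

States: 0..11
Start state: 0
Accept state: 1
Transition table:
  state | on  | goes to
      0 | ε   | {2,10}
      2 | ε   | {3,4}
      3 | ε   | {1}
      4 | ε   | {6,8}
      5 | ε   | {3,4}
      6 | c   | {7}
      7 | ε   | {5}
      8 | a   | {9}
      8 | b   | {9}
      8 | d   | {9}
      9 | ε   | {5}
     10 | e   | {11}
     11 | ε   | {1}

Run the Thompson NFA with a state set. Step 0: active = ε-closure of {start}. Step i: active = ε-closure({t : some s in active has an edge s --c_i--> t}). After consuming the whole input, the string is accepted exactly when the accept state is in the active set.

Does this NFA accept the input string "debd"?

Answer: REJECT

Trace:
start: ε-closure({0}) = {0,1,2,3,4,6,8,10}
'd' @ 1: {1,3,4,5,6,8,9}  [accepting]
'e' @ 2: {}  — dead — no transitions
rest 'bd' ignored (set empty)
end set {} — state 1 not in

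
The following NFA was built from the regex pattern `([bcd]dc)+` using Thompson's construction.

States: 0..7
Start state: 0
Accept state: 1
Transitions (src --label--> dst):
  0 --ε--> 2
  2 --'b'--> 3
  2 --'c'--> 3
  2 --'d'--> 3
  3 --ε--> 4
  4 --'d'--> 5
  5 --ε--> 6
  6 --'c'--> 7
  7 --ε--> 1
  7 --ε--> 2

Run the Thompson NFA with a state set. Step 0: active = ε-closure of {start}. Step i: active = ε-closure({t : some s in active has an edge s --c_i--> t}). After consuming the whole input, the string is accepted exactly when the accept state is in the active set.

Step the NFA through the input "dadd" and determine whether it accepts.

initial (ε-close {0}): {0,2}
'd' @ 1: {3,4}
'a' @ 2: {}  — dead — no transitions
rest 'dd' ignored (set empty)
end set {} — state 1 not in

Answer: REJECT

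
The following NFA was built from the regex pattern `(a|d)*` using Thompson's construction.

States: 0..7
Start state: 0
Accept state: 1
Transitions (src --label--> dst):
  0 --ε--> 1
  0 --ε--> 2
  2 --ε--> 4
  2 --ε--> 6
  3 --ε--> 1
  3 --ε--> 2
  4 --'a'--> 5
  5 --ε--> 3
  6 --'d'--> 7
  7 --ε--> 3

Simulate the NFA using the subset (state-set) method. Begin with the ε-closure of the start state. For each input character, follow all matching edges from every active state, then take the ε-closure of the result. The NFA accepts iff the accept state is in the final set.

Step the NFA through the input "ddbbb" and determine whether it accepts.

Answer: REJECT

Steps:
start: ε-closure({0}) = {0,1,2,4,6}
'd' @ 1: {1,2,3,4,6,7}  [accepting]
'd' @ 2: {1,2,3,4,6,7}  [accepting]
'b' @ 3: {}  — no active states
rest 'bb' ignored (set empty)
final: {}; accept 1 not in set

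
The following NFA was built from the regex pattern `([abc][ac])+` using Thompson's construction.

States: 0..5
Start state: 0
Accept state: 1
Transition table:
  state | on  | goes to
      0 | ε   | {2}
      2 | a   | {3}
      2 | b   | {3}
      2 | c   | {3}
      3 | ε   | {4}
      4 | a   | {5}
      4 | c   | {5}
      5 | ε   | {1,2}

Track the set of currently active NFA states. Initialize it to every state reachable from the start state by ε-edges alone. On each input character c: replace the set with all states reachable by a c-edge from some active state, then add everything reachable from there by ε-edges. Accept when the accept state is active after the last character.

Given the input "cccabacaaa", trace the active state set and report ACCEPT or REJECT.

Answer: ACCEPT

Trace:
initial (ε-close {0}): {0,2}
'c' @ 1: {3,4}
'c' @ 2: {1,2,5}  (accept∈set)
'c' @ 3: {3,4}
'a' @ 4: {1,2,5}  (accept∈set)
'b' @ 5: {3,4}
'a' @ 6: {1,2,5}  (accept∈set)
'c' @ 7: {3,4}
'a' @ 8: {1,2,5}  (accept∈set)
'a' @ 9: {3,4}
'a' @ 10: {1,2,5}  (accept∈set)
after full input: {1,2,5}  (accept=1 in)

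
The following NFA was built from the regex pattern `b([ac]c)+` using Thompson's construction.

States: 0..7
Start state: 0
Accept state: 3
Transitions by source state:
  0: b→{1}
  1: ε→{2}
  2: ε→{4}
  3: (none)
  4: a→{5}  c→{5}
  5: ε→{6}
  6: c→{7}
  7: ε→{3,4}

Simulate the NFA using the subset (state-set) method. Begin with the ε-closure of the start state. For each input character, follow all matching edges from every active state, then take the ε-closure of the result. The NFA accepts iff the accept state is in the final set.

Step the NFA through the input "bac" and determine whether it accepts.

Answer: ACCEPT

Steps:
initial (ε-close {0}): {0}
'b' @ 1: {1,2,4}
'a' @ 2: {5,6}
'c' @ 3: {3,4,7}  ✓accept
final: {3,4,7}; accept 3 in set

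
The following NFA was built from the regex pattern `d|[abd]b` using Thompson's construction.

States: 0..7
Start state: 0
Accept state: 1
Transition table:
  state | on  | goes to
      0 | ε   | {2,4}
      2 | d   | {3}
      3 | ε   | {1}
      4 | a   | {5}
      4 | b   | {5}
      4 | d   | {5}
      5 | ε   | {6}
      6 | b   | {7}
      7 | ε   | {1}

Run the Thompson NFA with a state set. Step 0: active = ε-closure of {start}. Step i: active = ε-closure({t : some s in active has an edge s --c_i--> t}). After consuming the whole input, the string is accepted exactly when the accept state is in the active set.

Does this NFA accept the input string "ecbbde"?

start: ε-closure({0}) = {0,2,4}
'e' @ 1: {}  — state set empty
rest 'cbbde' ignored (set empty)
final: {}; accept 1 not in set

Answer: REJECT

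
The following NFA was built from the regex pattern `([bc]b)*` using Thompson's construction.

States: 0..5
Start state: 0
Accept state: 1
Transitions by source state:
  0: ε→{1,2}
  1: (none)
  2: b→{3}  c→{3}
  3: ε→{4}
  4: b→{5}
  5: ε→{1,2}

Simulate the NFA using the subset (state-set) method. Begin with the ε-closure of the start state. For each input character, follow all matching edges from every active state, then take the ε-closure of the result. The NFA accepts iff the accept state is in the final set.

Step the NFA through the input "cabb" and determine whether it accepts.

Answer: REJECT

Derivation:
initial (ε-close {0}): {0,1,2}
'c' @ 1: {3,4}
'a' @ 2: {}  — dead — no transitions
rest 'bb' ignored (set empty)
after full input: {}  (accept=1 not in)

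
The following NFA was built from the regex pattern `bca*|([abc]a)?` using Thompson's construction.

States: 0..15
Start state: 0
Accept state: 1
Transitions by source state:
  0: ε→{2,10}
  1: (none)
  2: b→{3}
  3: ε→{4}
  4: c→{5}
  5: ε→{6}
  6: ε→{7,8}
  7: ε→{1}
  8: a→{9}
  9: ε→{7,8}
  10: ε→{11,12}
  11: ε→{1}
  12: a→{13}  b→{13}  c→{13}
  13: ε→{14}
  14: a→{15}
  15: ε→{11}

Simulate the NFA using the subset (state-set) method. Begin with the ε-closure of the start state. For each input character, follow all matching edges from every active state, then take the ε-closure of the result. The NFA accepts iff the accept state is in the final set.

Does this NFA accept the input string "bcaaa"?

Answer: ACCEPT

Steps:
initial (ε-close {0}): {0,1,2,10,11,12}
'b' @ 1: {3,4,13,14}
'c' @ 2: {1,5,6,7,8}  (accept∈set)
'a' @ 3: {1,7,8,9}  (accept∈set)
'a' @ 4: {1,7,8,9}  (accept∈set)
'a' @ 5: {1,7,8,9}  (accept∈set)
after full input: {1,7,8,9}  (accept=1 in)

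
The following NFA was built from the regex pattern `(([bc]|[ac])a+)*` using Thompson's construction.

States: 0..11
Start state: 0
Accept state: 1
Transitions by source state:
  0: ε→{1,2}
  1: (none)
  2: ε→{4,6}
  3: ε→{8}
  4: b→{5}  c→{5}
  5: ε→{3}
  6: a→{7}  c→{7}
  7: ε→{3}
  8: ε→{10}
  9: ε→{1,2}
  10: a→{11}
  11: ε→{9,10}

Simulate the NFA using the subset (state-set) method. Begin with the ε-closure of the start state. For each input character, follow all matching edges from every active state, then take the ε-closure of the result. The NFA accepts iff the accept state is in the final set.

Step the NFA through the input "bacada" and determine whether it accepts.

Answer: REJECT

Derivation:
S₀ = ε-closure({0}) = {0,1,2,4,6}
'b' @ 1: {3,5,8,10}
'a' @ 2: {1,2,4,6,9,10,11}  (accept∈set)
'c' @ 3: {3,5,7,8,10}
'a' @ 4: {1,2,4,6,9,10,11}  (accept∈set)
'd' @ 5: {}  — dead — no transitions
rest 'a' ignored (set empty)
end set {} — state 1 not in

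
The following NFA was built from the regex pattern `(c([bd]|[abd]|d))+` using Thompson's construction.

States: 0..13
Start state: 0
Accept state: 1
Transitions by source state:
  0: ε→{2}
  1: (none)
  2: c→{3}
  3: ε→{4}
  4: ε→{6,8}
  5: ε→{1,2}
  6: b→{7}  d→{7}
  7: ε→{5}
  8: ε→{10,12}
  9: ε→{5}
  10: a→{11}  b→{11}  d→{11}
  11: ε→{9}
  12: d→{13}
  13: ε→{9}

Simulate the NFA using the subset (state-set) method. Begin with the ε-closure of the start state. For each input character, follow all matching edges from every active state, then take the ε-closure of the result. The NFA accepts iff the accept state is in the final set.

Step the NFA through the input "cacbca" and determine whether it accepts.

Answer: ACCEPT

Derivation:
S₀ = ε-closure({0}) = {0,2}
'c' @ 1: {3,4,6,8,10,12}
'a' @ 2: {1,2,5,9,11}  (accept∈set)
'c' @ 3: {3,4,6,8,10,12}
'b' @ 4: {1,2,5,7,9,11}  (accept∈set)
'c' @ 5: {3,4,6,8,10,12}
'a' @ 6: {1,2,5,9,11}  (accept∈set)
final: {1,2,5,9,11}; accept 1 in set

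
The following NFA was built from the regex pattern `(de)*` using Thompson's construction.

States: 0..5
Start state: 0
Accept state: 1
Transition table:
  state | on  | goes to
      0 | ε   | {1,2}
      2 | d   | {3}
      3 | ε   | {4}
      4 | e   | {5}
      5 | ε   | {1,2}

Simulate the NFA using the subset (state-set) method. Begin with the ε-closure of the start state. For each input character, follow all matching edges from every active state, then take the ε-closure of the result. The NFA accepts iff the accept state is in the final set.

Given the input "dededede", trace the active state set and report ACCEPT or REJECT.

Answer: ACCEPT

Trace:
initial (ε-close {0}): {0,1,2}
'd' @ 1: {3,4}
'e' @ 2: {1,2,5}  (accept∈set)
'd' @ 3: {3,4}
'e' @ 4: {1,2,5}  (accept∈set)
'd' @ 5: {3,4}
'e' @ 6: {1,2,5}  (accept∈set)
'd' @ 7: {3,4}
'e' @ 8: {1,2,5}  (accept∈set)
final: {1,2,5}; accept 1 in set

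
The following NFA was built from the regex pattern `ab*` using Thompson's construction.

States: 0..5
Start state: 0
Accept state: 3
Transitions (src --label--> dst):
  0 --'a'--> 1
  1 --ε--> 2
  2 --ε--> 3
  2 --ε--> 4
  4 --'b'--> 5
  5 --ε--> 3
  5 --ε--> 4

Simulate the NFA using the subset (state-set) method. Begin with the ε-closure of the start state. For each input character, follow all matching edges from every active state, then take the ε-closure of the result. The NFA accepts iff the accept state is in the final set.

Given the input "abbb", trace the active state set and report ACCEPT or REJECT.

S₀ = ε-closure({0}) = {0}
'a' @ 1: {1,2,3,4}  ✓accept
'b' @ 2: {3,4,5}  ✓accept
'b' @ 3: {3,4,5}  ✓accept
'b' @ 4: {3,4,5}  ✓accept
end set {3,4,5} — state 3 in

Answer: ACCEPT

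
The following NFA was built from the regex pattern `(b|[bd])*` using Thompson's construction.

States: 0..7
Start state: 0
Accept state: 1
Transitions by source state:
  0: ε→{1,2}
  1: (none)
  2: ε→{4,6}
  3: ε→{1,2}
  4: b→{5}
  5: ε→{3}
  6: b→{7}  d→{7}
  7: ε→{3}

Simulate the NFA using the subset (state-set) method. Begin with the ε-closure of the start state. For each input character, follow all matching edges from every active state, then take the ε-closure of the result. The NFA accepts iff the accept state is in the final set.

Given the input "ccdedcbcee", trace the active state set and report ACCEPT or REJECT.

Answer: REJECT

Derivation:
start: ε-closure({0}) = {0,1,2,4,6}
'c' @ 1: {}  — no active states
rest 'cdedcbcee' ignored (set empty)
end set {} — state 1 not in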